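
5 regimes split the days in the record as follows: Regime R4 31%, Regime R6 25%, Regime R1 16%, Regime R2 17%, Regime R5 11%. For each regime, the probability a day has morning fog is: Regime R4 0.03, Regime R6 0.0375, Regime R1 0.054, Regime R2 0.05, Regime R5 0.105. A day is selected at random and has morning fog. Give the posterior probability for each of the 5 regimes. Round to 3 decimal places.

Regime R4 0.196, Regime R6 0.198, Regime R1 0.182, Regime R2 0.179, Regime R5 0.244

By Bayes' rule, posterior ∝ prior × likelihood:
  Regime R4: 0.31 × 0.03 = 0.0093
  Regime R6: 0.25 × 0.0375 = 0.009375
  Regime R1: 0.16 × 0.054 = 0.00864
  Regime R2: 0.17 × 0.05 = 0.0085
  Regime R5: 0.11 × 0.105 = 0.01155
Total = 0.047365.
P(Regime R4 | fog) = 0.0093/0.047365 ≈ 0.196
P(Regime R6 | fog) = 0.009375/0.047365 ≈ 0.198
P(Regime R1 | fog) = 0.00864/0.047365 ≈ 0.182
P(Regime R2 | fog) = 0.0085/0.047365 ≈ 0.179
P(Regime R5 | fog) = 0.01155/0.047365 ≈ 0.244
(Check: 0.196+0.198+0.182+0.179+0.244 = 0.999.)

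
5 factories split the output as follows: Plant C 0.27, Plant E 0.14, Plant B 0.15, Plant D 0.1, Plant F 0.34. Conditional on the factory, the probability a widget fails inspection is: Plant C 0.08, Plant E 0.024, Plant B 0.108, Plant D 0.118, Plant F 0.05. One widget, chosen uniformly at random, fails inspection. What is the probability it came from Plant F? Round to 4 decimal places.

By Bayes' rule, posterior ∝ prior × likelihood:
  Plant C: 0.27 × 0.08 = 0.0216
  Plant E: 0.14 × 0.024 = 0.00336
  Plant B: 0.15 × 0.108 = 0.0162
  Plant D: 0.1 × 0.118 = 0.0118
  Plant F: 0.34 × 0.05 = 0.017
Normalizing constant = 0.06996.
P(Plant F | evidence) = 0.017 / 0.06996 ≈ 0.2430.

0.2430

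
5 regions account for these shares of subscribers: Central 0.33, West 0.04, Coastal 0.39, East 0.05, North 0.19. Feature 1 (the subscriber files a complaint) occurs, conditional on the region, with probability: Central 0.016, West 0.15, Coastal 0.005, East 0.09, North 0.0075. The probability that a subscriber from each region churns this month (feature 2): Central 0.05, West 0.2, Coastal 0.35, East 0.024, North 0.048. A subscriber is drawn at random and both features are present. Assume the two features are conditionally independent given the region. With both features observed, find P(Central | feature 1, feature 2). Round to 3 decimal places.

0.114

Prior × likelihood for each hypothesis:
  Central: 0.33 × 0.016 × 0.05 = 0.000264
  West: 0.04 × 0.15 × 0.2 = 0.0012
  Coastal: 0.39 × 0.005 × 0.35 = 0.0006825
  East: 0.05 × 0.09 × 0.024 = 0.000108
  North: 0.19 × 0.0075 × 0.048 = 0.0000684
Sum = 0.0023229.
P(Central | evidence) = 0.000264 / 0.0023229 ≈ 0.114.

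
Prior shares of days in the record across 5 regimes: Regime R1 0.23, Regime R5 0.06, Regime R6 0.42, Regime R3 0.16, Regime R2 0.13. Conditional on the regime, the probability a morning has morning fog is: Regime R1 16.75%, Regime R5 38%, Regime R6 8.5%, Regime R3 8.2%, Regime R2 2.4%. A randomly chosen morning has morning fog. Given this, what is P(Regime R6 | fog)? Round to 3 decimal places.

0.315

Unnormalized posteriors (prior × likelihood):
  Regime R1: 0.23 × 0.1675 = 0.038525
  Regime R5: 0.06 × 0.38 = 0.0228
  Regime R6: 0.42 × 0.085 = 0.0357
  Regime R3: 0.16 × 0.082 = 0.01312
  Regime R2: 0.13 × 0.024 = 0.00312
Sum = 0.113265.
P(Regime R6 | evidence) = 0.0357 / 0.113265 ≈ 0.315.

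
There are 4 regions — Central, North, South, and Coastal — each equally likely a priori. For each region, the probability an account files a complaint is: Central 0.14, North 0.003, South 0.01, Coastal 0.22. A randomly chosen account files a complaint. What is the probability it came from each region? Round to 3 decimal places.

Since the prior is uniform, the posterior is proportional to the likelihood:
  Central: 0.14
  North: 0.003
  South: 0.01
  Coastal: 0.22
Sum = 0.373.
P(Central | complaint) = 0.14/0.373 ≈ 0.375
P(North | complaint) = 0.003/0.373 ≈ 0.008
P(South | complaint) = 0.01/0.373 ≈ 0.027
P(Coastal | complaint) = 0.22/0.373 ≈ 0.590
(Check: 0.375+0.008+0.027+0.590 = 1.000.)

Central 0.375, North 0.008, South 0.027, Coastal 0.590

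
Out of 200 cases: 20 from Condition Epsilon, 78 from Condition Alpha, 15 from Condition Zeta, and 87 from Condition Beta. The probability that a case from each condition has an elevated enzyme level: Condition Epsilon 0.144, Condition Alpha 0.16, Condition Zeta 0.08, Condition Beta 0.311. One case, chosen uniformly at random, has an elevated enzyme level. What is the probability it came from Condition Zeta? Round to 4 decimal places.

0.0275

Compute prior × likelihood for every hypothesis:
  Condition Epsilon: 0.1 × 0.144 = 0.0144
  Condition Alpha: 0.39 × 0.16 = 0.0624
  Condition Zeta: 0.075 × 0.08 = 0.006
  Condition Beta: 0.435 × 0.311 = 0.135285
Normalizing constant = 0.218085.
P(Condition Zeta | evidence) = 0.006 / 0.218085 ≈ 0.0275.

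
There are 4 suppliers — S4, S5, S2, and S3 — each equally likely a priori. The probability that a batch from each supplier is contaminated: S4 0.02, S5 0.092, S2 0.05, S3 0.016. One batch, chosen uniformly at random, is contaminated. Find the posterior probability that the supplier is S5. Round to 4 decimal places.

0.5169

With a uniform prior (1/4 each), posterior ∝ likelihood:
  S4: 0.02
  S5: 0.092
  S2: 0.05
  S3: 0.016
Sum = 0.178.
P(S5 | evidence) = 0.092 / 0.178 ≈ 0.5169.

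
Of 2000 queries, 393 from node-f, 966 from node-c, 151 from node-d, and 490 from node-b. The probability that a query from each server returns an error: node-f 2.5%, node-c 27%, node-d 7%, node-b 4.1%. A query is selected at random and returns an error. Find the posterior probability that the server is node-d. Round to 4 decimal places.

0.0351

By Bayes' rule, posterior ∝ prior × likelihood:
  node-f: 0.1965 × 0.025 = 0.0049125
  node-c: 0.483 × 0.27 = 0.13041
  node-d: 0.0755 × 0.07 = 0.005285
  node-b: 0.245 × 0.041 = 0.010045
Normalizing constant = 0.1506525.
P(node-d | evidence) = 0.005285 / 0.1506525 ≈ 0.0351.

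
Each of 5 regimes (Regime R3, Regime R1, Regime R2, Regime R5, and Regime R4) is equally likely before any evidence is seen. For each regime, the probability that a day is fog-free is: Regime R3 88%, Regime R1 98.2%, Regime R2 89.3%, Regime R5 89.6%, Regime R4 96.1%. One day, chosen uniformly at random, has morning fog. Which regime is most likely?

Regime R3

Taking complements, P(fog | each) = Regime R3 0.12, Regime R1 0.018, Regime R2 0.107, Regime R5 0.104, Regime R4 0.039.
With a uniform prior (1/5 each), posterior ∝ likelihood:
  Regime R3: 0.12
  Regime R1: 0.018
  Regime R2: 0.107
  Regime R5: 0.104
  Regime R4: 0.039
Normalizing constant = 0.388.
Largest term belongs to Regime R3, so Regime R3 is most probable.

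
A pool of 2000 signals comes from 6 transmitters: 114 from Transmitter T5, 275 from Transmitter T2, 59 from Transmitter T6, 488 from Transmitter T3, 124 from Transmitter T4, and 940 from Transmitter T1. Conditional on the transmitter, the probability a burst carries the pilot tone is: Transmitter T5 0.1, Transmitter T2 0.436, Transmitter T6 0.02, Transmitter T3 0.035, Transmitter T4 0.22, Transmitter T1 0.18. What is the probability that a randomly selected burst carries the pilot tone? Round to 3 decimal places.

Prior × likelihood for each hypothesis:
  Transmitter T5: 0.057 × 0.1 = 0.0057
  Transmitter T2: 0.1375 × 0.436 = 0.05995
  Transmitter T6: 0.0295 × 0.02 = 0.00059
  Transmitter T3: 0.244 × 0.035 = 0.00854
  Transmitter T4: 0.062 × 0.22 = 0.01364
  Transmitter T1: 0.47 × 0.18 = 0.0846
P(pilot) = 0.0057 + 0.05995 + 0.00059 + 0.00854 + 0.01364 + 0.0846 = 0.17302 → 0.173.

0.173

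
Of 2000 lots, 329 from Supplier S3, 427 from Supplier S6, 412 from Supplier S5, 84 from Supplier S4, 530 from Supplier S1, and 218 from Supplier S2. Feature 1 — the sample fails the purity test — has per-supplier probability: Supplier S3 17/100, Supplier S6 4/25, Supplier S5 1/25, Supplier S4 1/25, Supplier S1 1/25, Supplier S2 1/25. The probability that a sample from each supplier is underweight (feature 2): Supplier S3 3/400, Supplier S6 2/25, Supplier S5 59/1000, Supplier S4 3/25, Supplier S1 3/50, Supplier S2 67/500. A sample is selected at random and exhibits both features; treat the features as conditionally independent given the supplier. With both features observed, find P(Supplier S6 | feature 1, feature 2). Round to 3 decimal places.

Compute prior × likelihood for every hypothesis:
  Supplier S3: 0.1645 × 0.17 × 0.0075 = 0.0002097375
  Supplier S6: 0.2135 × 0.16 × 0.08 = 0.0027328
  Supplier S5: 0.206 × 0.04 × 0.059 = 0.00048616
  Supplier S4: 0.042 × 0.04 × 0.12 = 0.0002016
  Supplier S1: 0.265 × 0.04 × 0.06 = 0.000636
  Supplier S2: 0.109 × 0.04 × 0.134 = 0.00058424
Sum = 0.0048505375.
P(Supplier S6 | evidence) = 0.0027328 / 0.0048505375 ≈ 0.563.

0.563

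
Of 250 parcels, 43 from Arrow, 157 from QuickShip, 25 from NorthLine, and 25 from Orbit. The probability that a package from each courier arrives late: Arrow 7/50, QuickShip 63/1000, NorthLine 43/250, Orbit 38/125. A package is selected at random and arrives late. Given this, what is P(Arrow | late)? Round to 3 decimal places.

Compute prior × likelihood for every hypothesis:
  Arrow: 0.172 × 0.14 = 0.02408
  QuickShip: 0.628 × 0.063 = 0.039564
  NorthLine: 0.1 × 0.172 = 0.0172
  Orbit: 0.1 × 0.304 = 0.0304
Sum = 0.111244.
P(Arrow | evidence) = 0.02408 / 0.111244 ≈ 0.216.

0.216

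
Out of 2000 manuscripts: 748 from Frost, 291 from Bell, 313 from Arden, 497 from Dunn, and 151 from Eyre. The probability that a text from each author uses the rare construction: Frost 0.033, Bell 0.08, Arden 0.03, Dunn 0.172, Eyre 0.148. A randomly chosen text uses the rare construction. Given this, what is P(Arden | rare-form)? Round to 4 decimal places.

Unnormalized posteriors (prior × likelihood):
  Frost: 0.374 × 0.033 = 0.012342
  Bell: 0.1455 × 0.08 = 0.01164
  Arden: 0.1565 × 0.03 = 0.004695
  Dunn: 0.2485 × 0.172 = 0.042742
  Eyre: 0.0755 × 0.148 = 0.011174
Normalizing constant = 0.082593.
P(Arden | evidence) = 0.004695 / 0.082593 ≈ 0.0568.

0.0568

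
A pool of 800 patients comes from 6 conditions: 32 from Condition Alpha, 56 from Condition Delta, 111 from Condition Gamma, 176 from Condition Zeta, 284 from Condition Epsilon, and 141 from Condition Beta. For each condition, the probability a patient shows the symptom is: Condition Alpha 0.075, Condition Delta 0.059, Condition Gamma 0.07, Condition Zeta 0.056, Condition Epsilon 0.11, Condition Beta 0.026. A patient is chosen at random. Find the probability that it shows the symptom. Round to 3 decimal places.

0.073

Prior × likelihood for each hypothesis:
  Condition Alpha: 0.04 × 0.075 = 0.003
  Condition Delta: 0.07 × 0.059 = 0.00413
  Condition Gamma: 0.13875 × 0.07 = 0.0097125
  Condition Zeta: 0.22 × 0.056 = 0.01232
  Condition Epsilon: 0.355 × 0.11 = 0.03905
  Condition Beta: 0.17625 × 0.026 = 0.0045825
P(symptomatic) = 0.003 + 0.00413 + 0.0097125 + 0.01232 + 0.03905 + 0.0045825 = 0.072795 → 0.073.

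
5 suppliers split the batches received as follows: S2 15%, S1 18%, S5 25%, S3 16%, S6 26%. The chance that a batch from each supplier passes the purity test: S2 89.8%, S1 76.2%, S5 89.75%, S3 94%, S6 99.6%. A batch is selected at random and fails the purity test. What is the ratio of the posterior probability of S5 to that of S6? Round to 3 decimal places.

24.639

Taking complements, P(off-spec | each) = S2 0.102, S1 0.238, S5 0.1025, S3 0.06, S6 0.004.
Unnormalized posteriors (prior × likelihood):
  S2: 0.15 × 0.102 = 0.0153
  S1: 0.18 × 0.238 = 0.04284
  S5: 0.25 × 0.1025 = 0.025625
  S3: 0.16 × 0.06 = 0.0096
  S6: 0.26 × 0.004 = 0.00104
Total = 0.094405.
The ratio is 0.025625 / 0.00104 (the normalizer cancels) = 24.639.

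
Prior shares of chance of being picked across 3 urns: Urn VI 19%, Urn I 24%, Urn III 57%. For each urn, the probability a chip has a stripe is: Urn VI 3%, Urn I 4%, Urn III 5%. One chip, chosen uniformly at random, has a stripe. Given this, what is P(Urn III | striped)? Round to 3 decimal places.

0.651

Prior × likelihood for each hypothesis:
  Urn VI: 0.19 × 0.03 = 0.0057
  Urn I: 0.24 × 0.04 = 0.0096
  Urn III: 0.57 × 0.05 = 0.0285
Total = 0.0438.
P(Urn III | evidence) = 0.0285 / 0.0438 ≈ 0.651.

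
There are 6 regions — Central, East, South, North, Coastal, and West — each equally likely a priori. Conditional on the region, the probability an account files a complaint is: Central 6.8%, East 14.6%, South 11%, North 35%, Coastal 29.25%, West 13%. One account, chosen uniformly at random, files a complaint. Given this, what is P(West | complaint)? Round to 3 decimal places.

Since the prior is uniform, the posterior is proportional to the likelihood:
  Central: 0.068
  East: 0.146
  South: 0.11
  North: 0.35
  Coastal: 0.2925
  West: 0.13
Normalizing constant = 1.0965.
P(West | evidence) = 0.13 / 1.0965 ≈ 0.119.

0.119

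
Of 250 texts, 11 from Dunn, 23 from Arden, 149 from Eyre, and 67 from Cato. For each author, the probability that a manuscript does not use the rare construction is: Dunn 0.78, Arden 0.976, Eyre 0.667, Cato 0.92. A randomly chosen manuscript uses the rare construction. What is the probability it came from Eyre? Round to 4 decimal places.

0.8562

Taking complements, P(rare-form | each) = Dunn 0.22, Arden 0.024, Eyre 0.333, Cato 0.08.
Prior × likelihood for each hypothesis:
  Dunn: 0.044 × 0.22 = 0.00968
  Arden: 0.092 × 0.024 = 0.002208
  Eyre: 0.596 × 0.333 = 0.198468
  Cato: 0.268 × 0.08 = 0.02144
Normalizing constant = 0.231796.
P(Eyre | evidence) = 0.198468 / 0.231796 ≈ 0.8562.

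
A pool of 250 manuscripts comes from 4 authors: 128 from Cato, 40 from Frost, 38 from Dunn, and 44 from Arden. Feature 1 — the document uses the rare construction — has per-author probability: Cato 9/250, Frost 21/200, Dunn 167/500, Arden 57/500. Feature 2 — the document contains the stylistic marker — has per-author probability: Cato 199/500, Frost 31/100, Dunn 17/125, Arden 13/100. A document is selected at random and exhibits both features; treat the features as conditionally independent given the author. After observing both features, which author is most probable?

Cato

Prior × likelihood for each hypothesis:
  Cato: 0.512 × 0.036 × 0.398 = 0.007335936
  Frost: 0.16 × 0.105 × 0.31 = 0.005208
  Dunn: 0.152 × 0.334 × 0.136 = 0.006904448
  Arden: 0.176 × 0.114 × 0.13 = 0.00260832
Sum = 0.022056704.
Largest term belongs to Cato, so Cato is most probable.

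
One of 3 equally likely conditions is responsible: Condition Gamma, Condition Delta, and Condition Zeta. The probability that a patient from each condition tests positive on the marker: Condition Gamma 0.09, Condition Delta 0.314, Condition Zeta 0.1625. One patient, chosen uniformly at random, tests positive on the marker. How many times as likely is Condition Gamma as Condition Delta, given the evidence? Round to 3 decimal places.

With a uniform prior (1/3 each), posterior ∝ likelihood:
  Condition Gamma: 0.09
  Condition Delta: 0.314
  Condition Zeta: 0.1625
Total = 0.5665.
The ratio is 0.09 / 0.314 (the normalizer cancels) = 0.287.

0.287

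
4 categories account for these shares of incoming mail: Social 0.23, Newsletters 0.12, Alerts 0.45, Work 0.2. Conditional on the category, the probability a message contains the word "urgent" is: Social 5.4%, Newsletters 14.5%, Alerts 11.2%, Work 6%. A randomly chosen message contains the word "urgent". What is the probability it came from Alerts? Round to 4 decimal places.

0.5465

By Bayes' rule, posterior ∝ prior × likelihood:
  Social: 0.23 × 0.054 = 0.01242
  Newsletters: 0.12 × 0.145 = 0.0174
  Alerts: 0.45 × 0.112 = 0.0504
  Work: 0.2 × 0.06 = 0.012
Total = 0.09222.
P(Alerts | evidence) = 0.0504 / 0.09222 ≈ 0.5465.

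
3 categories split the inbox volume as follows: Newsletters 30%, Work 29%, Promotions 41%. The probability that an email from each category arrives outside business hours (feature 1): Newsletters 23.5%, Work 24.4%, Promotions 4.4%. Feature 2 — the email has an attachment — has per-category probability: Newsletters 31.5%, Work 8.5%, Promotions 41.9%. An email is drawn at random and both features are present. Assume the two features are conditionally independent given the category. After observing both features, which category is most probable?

Prior × likelihood for each hypothesis:
  Newsletters: 0.3 × 0.235 × 0.315 = 0.0222075
  Work: 0.29 × 0.244 × 0.085 = 0.0060146
  Promotions: 0.41 × 0.044 × 0.419 = 0.00755876
Normalizing constant = 0.03578086.
Largest term belongs to Newsletters, so Newsletters is most probable.

Newsletters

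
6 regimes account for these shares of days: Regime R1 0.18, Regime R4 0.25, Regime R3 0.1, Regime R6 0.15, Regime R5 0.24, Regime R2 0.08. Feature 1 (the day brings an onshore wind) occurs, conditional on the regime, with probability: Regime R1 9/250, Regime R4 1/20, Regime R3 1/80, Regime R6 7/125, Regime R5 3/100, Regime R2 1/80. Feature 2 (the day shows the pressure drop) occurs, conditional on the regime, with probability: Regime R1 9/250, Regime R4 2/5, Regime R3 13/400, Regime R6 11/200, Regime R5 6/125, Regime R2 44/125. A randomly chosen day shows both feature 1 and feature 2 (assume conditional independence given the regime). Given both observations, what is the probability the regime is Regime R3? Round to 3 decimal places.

Compute prior × likelihood for every hypothesis:
  Regime R1: 0.18 × 0.036 × 0.036 = 0.00023328
  Regime R4: 0.25 × 0.05 × 0.4 = 0.005
  Regime R3: 0.1 × 0.0125 × 0.0325 = 0.000040625
  Regime R6: 0.15 × 0.056 × 0.055 = 0.000462
  Regime R5: 0.24 × 0.03 × 0.048 = 0.0003456
  Regime R2: 0.08 × 0.0125 × 0.352 = 0.000352
Total = 0.006433505.
P(Regime R3 | evidence) = 0.000040625 / 0.006433505 ≈ 0.006.

0.006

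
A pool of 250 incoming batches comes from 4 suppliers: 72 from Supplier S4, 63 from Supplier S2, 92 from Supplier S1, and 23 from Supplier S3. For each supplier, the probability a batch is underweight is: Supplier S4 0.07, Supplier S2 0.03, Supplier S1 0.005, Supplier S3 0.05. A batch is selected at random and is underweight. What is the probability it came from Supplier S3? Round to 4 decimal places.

0.1347

By Bayes' rule, posterior ∝ prior × likelihood:
  Supplier S4: 0.288 × 0.07 = 0.02016
  Supplier S2: 0.252 × 0.03 = 0.00756
  Supplier S1: 0.368 × 0.005 = 0.00184
  Supplier S3: 0.092 × 0.05 = 0.0046
Total = 0.03416.
P(Supplier S3 | evidence) = 0.0046 / 0.03416 ≈ 0.1347.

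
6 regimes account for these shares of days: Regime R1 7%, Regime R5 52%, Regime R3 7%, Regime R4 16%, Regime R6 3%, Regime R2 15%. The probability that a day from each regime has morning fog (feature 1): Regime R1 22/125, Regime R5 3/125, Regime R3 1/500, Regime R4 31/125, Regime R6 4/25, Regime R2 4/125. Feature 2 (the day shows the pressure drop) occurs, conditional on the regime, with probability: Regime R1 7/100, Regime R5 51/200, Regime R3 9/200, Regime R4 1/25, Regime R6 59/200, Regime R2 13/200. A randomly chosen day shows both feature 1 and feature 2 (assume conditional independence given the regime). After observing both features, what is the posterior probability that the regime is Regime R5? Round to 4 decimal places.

Unnormalized posteriors (prior × likelihood):
  Regime R1: 0.07 × 0.176 × 0.07 = 0.0008624
  Regime R5: 0.52 × 0.024 × 0.255 = 0.0031824
  Regime R3: 0.07 × 0.002 × 0.045 = 0.0000063
  Regime R4: 0.16 × 0.248 × 0.04 = 0.0015872
  Regime R6: 0.03 × 0.16 × 0.295 = 0.001416
  Regime R2: 0.15 × 0.032 × 0.065 = 0.000312
Sum = 0.0073663.
P(Regime R5 | evidence) = 0.0031824 / 0.0073663 ≈ 0.4320.

0.4320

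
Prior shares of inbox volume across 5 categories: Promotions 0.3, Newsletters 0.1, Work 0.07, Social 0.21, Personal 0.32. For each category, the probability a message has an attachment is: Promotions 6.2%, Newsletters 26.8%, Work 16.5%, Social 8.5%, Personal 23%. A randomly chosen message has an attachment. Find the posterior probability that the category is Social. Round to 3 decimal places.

0.120

By Bayes' rule, posterior ∝ prior × likelihood:
  Promotions: 0.3 × 0.062 = 0.0186
  Newsletters: 0.1 × 0.268 = 0.0268
  Work: 0.07 × 0.165 = 0.01155
  Social: 0.21 × 0.085 = 0.01785
  Personal: 0.32 × 0.23 = 0.0736
Sum = 0.1484.
P(Social | evidence) = 0.01785 / 0.1484 ≈ 0.120.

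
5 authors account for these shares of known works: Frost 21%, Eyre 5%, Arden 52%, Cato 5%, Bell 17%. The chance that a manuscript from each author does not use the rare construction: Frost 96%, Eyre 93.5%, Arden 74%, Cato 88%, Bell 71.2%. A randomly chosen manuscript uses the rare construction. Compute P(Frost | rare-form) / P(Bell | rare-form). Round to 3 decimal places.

Taking complements, P(rare-form | each) = Frost 0.04, Eyre 0.065, Arden 0.26, Cato 0.12, Bell 0.288.
Unnormalized posteriors (prior × likelihood):
  Frost: 0.21 × 0.04 = 0.0084
  Eyre: 0.05 × 0.065 = 0.00325
  Arden: 0.52 × 0.26 = 0.1352
  Cato: 0.05 × 0.12 = 0.006
  Bell: 0.17 × 0.288 = 0.04896
Total = 0.20181.
The ratio is 0.0084 / 0.04896 (the normalizer cancels) = 0.172.

0.172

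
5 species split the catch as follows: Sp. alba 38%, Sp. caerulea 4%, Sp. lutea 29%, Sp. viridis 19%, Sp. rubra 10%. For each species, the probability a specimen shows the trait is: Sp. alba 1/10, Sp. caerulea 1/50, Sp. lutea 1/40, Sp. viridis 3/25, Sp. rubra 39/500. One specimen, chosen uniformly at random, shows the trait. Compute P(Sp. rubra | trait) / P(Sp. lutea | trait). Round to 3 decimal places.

1.076

By Bayes' rule, posterior ∝ prior × likelihood:
  Sp. alba: 0.38 × 0.1 = 0.038
  Sp. caerulea: 0.04 × 0.02 = 0.0008
  Sp. lutea: 0.29 × 0.025 = 0.00725
  Sp. viridis: 0.19 × 0.12 = 0.0228
  Sp. rubra: 0.1 × 0.078 = 0.0078
Total = 0.07665.
The ratio is 0.0078 / 0.00725 (the normalizer cancels) = 1.076.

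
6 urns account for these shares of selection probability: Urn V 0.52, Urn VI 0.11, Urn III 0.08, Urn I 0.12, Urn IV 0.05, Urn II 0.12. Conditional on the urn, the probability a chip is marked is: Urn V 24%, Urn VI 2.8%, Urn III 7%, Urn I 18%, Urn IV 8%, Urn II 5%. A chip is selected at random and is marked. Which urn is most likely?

Unnormalized posteriors (prior × likelihood):
  Urn V: 0.52 × 0.24 = 0.1248
  Urn VI: 0.11 × 0.028 = 0.00308
  Urn III: 0.08 × 0.07 = 0.0056
  Urn I: 0.12 × 0.18 = 0.0216
  Urn IV: 0.05 × 0.08 = 0.004
  Urn II: 0.12 × 0.05 = 0.006
Sum = 0.16508.
Largest term belongs to Urn V, so Urn V is most probable.

Urn V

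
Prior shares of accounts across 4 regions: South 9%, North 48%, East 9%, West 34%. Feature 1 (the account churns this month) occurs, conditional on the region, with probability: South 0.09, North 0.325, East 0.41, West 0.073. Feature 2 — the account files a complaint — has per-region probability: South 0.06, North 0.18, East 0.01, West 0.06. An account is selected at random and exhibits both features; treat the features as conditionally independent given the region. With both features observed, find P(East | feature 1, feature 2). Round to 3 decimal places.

Prior × likelihood for each hypothesis:
  South: 0.09 × 0.09 × 0.06 = 0.000486
  North: 0.48 × 0.325 × 0.18 = 0.02808
  East: 0.09 × 0.41 × 0.01 = 0.000369
  West: 0.34 × 0.073 × 0.06 = 0.0014892
Normalizing constant = 0.0304242.
P(East | evidence) = 0.000369 / 0.0304242 ≈ 0.012.

0.012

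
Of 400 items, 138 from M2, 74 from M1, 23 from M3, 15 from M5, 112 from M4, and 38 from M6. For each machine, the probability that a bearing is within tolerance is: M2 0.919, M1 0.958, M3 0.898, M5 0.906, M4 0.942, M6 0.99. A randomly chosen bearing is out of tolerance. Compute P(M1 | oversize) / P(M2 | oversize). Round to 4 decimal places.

0.2780

Taking complements, P(oversize | each) = M2 0.081, M1 0.042, M3 0.102, M5 0.094, M4 0.058, M6 0.01.
Unnormalized posteriors (prior × likelihood):
  M2: 0.345 × 0.081 = 0.027945
  M1: 0.185 × 0.042 = 0.00777
  M3: 0.0575 × 0.102 = 0.005865
  M5: 0.0375 × 0.094 = 0.003525
  M4: 0.28 × 0.058 = 0.01624
  M6: 0.095 × 0.01 = 0.00095
Total = 0.062295.
The ratio is 0.00777 / 0.027945 (the normalizer cancels) = 0.2780.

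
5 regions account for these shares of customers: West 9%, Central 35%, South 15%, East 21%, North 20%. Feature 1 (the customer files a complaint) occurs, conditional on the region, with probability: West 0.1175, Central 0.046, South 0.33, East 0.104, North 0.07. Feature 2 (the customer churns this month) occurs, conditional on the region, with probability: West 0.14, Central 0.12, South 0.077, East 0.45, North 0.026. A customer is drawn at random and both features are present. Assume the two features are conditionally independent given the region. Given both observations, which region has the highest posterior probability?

Unnormalized posteriors (prior × likelihood):
  West: 0.09 × 0.1175 × 0.14 = 0.0014805
  Central: 0.35 × 0.046 × 0.12 = 0.001932
  South: 0.15 × 0.33 × 0.077 = 0.0038115
  East: 0.21 × 0.104 × 0.45 = 0.009828
  North: 0.2 × 0.07 × 0.026 = 0.000364
Sum = 0.017416.
Largest term belongs to East, so East is most probable.

East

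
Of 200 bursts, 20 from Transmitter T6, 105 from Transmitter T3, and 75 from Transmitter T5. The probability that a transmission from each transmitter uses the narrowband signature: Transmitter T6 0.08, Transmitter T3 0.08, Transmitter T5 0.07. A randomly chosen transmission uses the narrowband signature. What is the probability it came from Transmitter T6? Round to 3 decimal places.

0.105

By Bayes' rule, posterior ∝ prior × likelihood:
  Transmitter T6: 0.1 × 0.08 = 0.008
  Transmitter T3: 0.525 × 0.08 = 0.042
  Transmitter T5: 0.375 × 0.07 = 0.02625
Total = 0.07625.
P(Transmitter T6 | evidence) = 0.008 / 0.07625 ≈ 0.105.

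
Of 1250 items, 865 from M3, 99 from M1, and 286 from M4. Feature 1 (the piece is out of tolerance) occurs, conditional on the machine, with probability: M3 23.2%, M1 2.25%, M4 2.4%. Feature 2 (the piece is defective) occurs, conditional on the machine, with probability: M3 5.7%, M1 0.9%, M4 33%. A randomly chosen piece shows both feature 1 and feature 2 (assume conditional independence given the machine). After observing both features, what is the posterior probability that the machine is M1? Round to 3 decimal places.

Prior × likelihood for each hypothesis:
  M3: 0.692 × 0.232 × 0.057 = 0.009151008
  M1: 0.0792 × 0.0225 × 0.009 = 0.000016038
  M4: 0.2288 × 0.024 × 0.33 = 0.001812096
Sum = 0.010979142.
P(M1 | evidence) = 0.000016038 / 0.010979142 ≈ 0.001.

0.001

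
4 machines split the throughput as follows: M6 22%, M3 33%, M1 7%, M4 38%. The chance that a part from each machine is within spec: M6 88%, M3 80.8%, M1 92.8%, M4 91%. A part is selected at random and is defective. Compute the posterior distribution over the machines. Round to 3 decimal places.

M6 0.205, M3 0.491, M1 0.039, M4 0.265

Taking complements, P(defective | each) = M6 0.12, M3 0.192, M1 0.072, M4 0.09.
By Bayes' rule, posterior ∝ prior × likelihood:
  M6: 0.22 × 0.12 = 0.0264
  M3: 0.33 × 0.192 = 0.06336
  M1: 0.07 × 0.072 = 0.00504
  M4: 0.38 × 0.09 = 0.0342
Total = 0.129.
P(M6 | defective) = 0.0264/0.129 ≈ 0.205
P(M3 | defective) = 0.06336/0.129 ≈ 0.491
P(M1 | defective) = 0.00504/0.129 ≈ 0.039
P(M4 | defective) = 0.0342/0.129 ≈ 0.265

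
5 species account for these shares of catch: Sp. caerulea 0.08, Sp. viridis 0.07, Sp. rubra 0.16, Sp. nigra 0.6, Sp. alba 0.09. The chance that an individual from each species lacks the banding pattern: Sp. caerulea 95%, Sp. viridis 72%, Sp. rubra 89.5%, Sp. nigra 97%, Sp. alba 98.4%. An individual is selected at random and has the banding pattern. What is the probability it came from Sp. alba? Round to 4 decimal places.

0.0241

Taking complements, P(banded | each) = Sp. caerulea 0.05, Sp. viridis 0.28, Sp. rubra 0.105, Sp. nigra 0.03, Sp. alba 0.016.
Prior × likelihood for each hypothesis:
  Sp. caerulea: 0.08 × 0.05 = 0.004
  Sp. viridis: 0.07 × 0.28 = 0.0196
  Sp. rubra: 0.16 × 0.105 = 0.0168
  Sp. nigra: 0.6 × 0.03 = 0.018
  Sp. alba: 0.09 × 0.016 = 0.00144
Normalizing constant = 0.05984.
P(Sp. alba | evidence) = 0.00144 / 0.05984 ≈ 0.0241.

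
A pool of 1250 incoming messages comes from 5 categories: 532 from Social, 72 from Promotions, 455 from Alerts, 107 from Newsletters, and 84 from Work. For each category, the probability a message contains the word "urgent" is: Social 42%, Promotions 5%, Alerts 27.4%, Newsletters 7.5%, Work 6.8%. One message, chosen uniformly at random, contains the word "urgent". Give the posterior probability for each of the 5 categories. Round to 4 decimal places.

Compute prior × likelihood for every hypothesis:
  Social: 0.4256 × 0.42 = 0.178752
  Promotions: 0.0576 × 0.05 = 0.00288
  Alerts: 0.364 × 0.274 = 0.099736
  Newsletters: 0.0856 × 0.075 = 0.00642
  Work: 0.0672 × 0.068 = 0.0045696
Sum = 0.2923576.
P(Social | urgent-flag) = 0.178752/0.2923576 ≈ 0.6114
P(Promotions | urgent-flag) = 0.00288/0.2923576 ≈ 0.0099
P(Alerts | urgent-flag) = 0.099736/0.2923576 ≈ 0.3411
P(Newsletters | urgent-flag) = 0.00642/0.2923576 ≈ 0.0220
P(Work | urgent-flag) = 0.0045696/0.2923576 ≈ 0.0156

Social 0.6114, Promotions 0.0099, Alerts 0.3411, Newsletters 0.0220, Work 0.0156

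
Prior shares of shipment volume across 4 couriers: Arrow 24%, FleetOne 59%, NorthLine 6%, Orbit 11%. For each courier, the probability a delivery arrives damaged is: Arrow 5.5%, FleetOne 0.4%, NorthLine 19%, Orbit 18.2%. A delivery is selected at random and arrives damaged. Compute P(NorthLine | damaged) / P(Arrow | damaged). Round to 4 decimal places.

Unnormalized posteriors (prior × likelihood):
  Arrow: 0.24 × 0.055 = 0.0132
  FleetOne: 0.59 × 0.004 = 0.00236
  NorthLine: 0.06 × 0.19 = 0.0114
  Orbit: 0.11 × 0.182 = 0.02002
Sum = 0.04698.
The ratio is 0.0114 / 0.0132 (the normalizer cancels) = 0.8636.

0.8636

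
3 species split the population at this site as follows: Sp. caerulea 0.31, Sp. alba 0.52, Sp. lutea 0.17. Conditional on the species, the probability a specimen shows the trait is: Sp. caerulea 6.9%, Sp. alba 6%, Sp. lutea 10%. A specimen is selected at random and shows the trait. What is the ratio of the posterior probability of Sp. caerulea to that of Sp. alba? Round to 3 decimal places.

By Bayes' rule, posterior ∝ prior × likelihood:
  Sp. caerulea: 0.31 × 0.069 = 0.02139
  Sp. alba: 0.52 × 0.06 = 0.0312
  Sp. lutea: 0.17 × 0.1 = 0.017
Total = 0.06959.
The ratio is 0.02139 / 0.0312 (the normalizer cancels) = 0.686.

0.686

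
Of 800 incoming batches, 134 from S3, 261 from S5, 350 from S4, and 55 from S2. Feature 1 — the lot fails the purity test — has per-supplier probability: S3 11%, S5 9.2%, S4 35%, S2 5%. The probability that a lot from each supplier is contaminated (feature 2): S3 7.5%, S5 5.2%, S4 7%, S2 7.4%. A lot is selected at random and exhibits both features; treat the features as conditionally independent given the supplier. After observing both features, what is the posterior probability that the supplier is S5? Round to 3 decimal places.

0.112

Unnormalized posteriors (prior × likelihood):
  S3: 0.1675 × 0.11 × 0.075 = 0.001381875
  S5: 0.32625 × 0.092 × 0.052 = 0.00156078
  S4: 0.4375 × 0.35 × 0.07 = 0.01071875
  S2: 0.06875 × 0.05 × 0.074 = 0.000254375
Total = 0.01391578.
P(S5 | evidence) = 0.00156078 / 0.01391578 ≈ 0.112.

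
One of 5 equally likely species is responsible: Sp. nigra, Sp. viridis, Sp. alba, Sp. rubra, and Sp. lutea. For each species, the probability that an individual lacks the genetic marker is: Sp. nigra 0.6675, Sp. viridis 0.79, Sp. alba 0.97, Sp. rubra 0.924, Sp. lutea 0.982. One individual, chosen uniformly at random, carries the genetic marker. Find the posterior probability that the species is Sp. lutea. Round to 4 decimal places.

0.0270

Taking complements, P(marker | each) = Sp. nigra 0.3325, Sp. viridis 0.21, Sp. alba 0.03, Sp. rubra 0.076, Sp. lutea 0.018.
Since the prior is uniform, the posterior is proportional to the likelihood:
  Sp. nigra: 0.3325
  Sp. viridis: 0.21
  Sp. alba: 0.03
  Sp. rubra: 0.076
  Sp. lutea: 0.018
Sum = 0.6665.
P(Sp. lutea | evidence) = 0.018 / 0.6665 ≈ 0.0270.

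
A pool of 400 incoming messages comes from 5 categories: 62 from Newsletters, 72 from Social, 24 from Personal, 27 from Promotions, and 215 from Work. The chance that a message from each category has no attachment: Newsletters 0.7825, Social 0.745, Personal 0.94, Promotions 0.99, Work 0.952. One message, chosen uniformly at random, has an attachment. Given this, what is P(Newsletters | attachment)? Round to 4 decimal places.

Taking complements, P(attachment | each) = Newsletters 0.2175, Social 0.255, Personal 0.06, Promotions 0.01, Work 0.048.
Unnormalized posteriors (prior × likelihood):
  Newsletters: 0.155 × 0.2175 = 0.0337125
  Social: 0.18 × 0.255 = 0.0459
  Personal: 0.06 × 0.06 = 0.0036
  Promotions: 0.0675 × 0.01 = 0.000675
  Work: 0.5375 × 0.048 = 0.0258
Total = 0.1096875.
P(Newsletters | evidence) = 0.0337125 / 0.1096875 ≈ 0.3074.

0.3074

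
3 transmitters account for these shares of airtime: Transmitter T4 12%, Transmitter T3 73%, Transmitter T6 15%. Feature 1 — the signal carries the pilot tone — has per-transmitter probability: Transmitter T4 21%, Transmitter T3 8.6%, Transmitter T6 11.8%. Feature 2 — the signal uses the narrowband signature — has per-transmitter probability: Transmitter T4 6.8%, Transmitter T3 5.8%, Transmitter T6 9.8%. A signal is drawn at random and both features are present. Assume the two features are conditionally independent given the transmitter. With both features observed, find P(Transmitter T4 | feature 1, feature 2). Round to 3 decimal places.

0.242

Prior × likelihood for each hypothesis:
  Transmitter T4: 0.12 × 0.21 × 0.068 = 0.0017136
  Transmitter T3: 0.73 × 0.086 × 0.058 = 0.00364124
  Transmitter T6: 0.15 × 0.118 × 0.098 = 0.0017346
Normalizing constant = 0.00708944.
P(Transmitter T4 | evidence) = 0.0017136 / 0.00708944 ≈ 0.242.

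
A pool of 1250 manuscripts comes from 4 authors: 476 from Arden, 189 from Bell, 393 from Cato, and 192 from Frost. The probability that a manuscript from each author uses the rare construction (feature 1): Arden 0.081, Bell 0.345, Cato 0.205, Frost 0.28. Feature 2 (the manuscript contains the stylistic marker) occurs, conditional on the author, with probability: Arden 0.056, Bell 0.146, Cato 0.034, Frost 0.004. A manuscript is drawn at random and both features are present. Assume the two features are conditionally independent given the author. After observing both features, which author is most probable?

Bell

Prior × likelihood for each hypothesis:
  Arden: 0.3808 × 0.081 × 0.056 = 0.0017273088
  Bell: 0.1512 × 0.345 × 0.146 = 0.007615944
  Cato: 0.3144 × 0.205 × 0.034 = 0.002191368
  Frost: 0.1536 × 0.28 × 0.004 = 0.000172032
Normalizing constant = 0.0117066528.
Largest term belongs to Bell, so Bell is most probable.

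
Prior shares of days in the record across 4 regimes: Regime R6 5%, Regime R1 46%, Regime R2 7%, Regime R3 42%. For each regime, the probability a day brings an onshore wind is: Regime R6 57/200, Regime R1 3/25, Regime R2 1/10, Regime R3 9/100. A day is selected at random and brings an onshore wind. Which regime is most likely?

Regime R1

By Bayes' rule, posterior ∝ prior × likelihood:
  Regime R6: 0.05 × 0.285 = 0.01425
  Regime R1: 0.46 × 0.12 = 0.0552
  Regime R2: 0.07 × 0.1 = 0.007
  Regime R3: 0.42 × 0.09 = 0.0378
Total = 0.11425.
Largest term belongs to Regime R1, so Regime R1 is most probable.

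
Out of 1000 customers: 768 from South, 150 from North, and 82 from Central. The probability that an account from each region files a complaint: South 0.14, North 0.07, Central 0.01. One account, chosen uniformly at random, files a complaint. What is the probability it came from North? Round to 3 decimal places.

0.088

By Bayes' rule, posterior ∝ prior × likelihood:
  South: 0.768 × 0.14 = 0.10752
  North: 0.15 × 0.07 = 0.0105
  Central: 0.082 × 0.01 = 0.00082
Total = 0.11884.
P(North | evidence) = 0.0105 / 0.11884 ≈ 0.088.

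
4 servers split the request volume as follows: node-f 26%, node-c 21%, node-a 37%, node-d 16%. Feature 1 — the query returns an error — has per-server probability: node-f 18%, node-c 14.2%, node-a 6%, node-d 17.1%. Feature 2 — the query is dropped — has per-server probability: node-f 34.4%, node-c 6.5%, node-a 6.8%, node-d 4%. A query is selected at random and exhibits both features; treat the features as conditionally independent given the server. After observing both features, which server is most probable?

node-f

Unnormalized posteriors (prior × likelihood):
  node-f: 0.26 × 0.18 × 0.344 = 0.0160992
  node-c: 0.21 × 0.142 × 0.065 = 0.0019383
  node-a: 0.37 × 0.06 × 0.068 = 0.0015096
  node-d: 0.16 × 0.171 × 0.04 = 0.0010944
Total = 0.0206415.
Largest term belongs to node-f, so node-f is most probable.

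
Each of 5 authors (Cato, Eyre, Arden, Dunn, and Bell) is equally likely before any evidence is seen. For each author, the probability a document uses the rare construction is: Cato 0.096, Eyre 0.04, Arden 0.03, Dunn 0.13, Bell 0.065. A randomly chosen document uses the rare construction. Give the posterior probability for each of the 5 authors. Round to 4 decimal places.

Cato 0.2659, Eyre 0.1108, Arden 0.0831, Dunn 0.3601, Bell 0.1801

With a uniform prior (1/5 each), posterior ∝ likelihood:
  Cato: 0.096
  Eyre: 0.04
  Arden: 0.03
  Dunn: 0.13
  Bell: 0.065
Normalizing constant = 0.361.
P(Cato | rare-form) = 0.096/0.361 ≈ 0.2659
P(Eyre | rare-form) = 0.04/0.361 ≈ 0.1108
P(Arden | rare-form) = 0.03/0.361 ≈ 0.0831
P(Dunn | rare-form) = 0.13/0.361 ≈ 0.3601
P(Bell | rare-form) = 0.065/0.361 ≈ 0.1801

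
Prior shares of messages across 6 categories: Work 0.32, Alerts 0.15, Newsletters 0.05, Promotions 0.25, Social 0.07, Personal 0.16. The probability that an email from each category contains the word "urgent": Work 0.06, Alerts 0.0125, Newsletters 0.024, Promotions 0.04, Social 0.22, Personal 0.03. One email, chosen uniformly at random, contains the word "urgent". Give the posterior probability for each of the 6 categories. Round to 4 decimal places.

Work 0.3659, Alerts 0.0357, Newsletters 0.0229, Promotions 0.1906, Social 0.2935, Personal 0.0915

Prior × likelihood for each hypothesis:
  Work: 0.32 × 0.06 = 0.0192
  Alerts: 0.15 × 0.0125 = 0.001875
  Newsletters: 0.05 × 0.024 = 0.0012
  Promotions: 0.25 × 0.04 = 0.01
  Social: 0.07 × 0.22 = 0.0154
  Personal: 0.16 × 0.03 = 0.0048
Total = 0.052475.
P(Work | urgent-flag) = 0.0192/0.052475 ≈ 0.3659
P(Alerts | urgent-flag) = 0.001875/0.052475 ≈ 0.0357
P(Newsletters | urgent-flag) = 0.0012/0.052475 ≈ 0.0229
P(Promotions | urgent-flag) = 0.01/0.052475 ≈ 0.1906
P(Social | urgent-flag) = 0.0154/0.052475 ≈ 0.2935
P(Personal | urgent-flag) = 0.0048/0.052475 ≈ 0.0915
(Check: 0.3659+0.0357+0.0229+0.1906+0.2935+0.0915 = 1.0001.)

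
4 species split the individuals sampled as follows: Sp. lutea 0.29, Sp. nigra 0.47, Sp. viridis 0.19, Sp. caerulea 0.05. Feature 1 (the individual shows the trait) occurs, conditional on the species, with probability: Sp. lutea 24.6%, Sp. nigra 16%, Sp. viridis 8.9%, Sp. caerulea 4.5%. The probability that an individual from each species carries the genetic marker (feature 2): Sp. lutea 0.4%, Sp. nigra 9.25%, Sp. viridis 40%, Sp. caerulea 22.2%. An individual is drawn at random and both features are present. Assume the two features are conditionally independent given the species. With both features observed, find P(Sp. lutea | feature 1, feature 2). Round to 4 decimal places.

Unnormalized posteriors (prior × likelihood):
  Sp. lutea: 0.29 × 0.246 × 0.004 = 0.00028536
  Sp. nigra: 0.47 × 0.16 × 0.0925 = 0.006956
  Sp. viridis: 0.19 × 0.089 × 0.4 = 0.006764
  Sp. caerulea: 0.05 × 0.045 × 0.222 = 0.0004995
Normalizing constant = 0.01450486.
P(Sp. lutea | evidence) = 0.00028536 / 0.01450486 ≈ 0.0197.

0.0197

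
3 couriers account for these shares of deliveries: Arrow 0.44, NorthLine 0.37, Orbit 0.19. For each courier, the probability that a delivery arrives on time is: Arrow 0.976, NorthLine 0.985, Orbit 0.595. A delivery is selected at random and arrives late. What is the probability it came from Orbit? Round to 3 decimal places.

0.827

Taking complements, P(late | each) = Arrow 0.024, NorthLine 0.015, Orbit 0.405.
Unnormalized posteriors (prior × likelihood):
  Arrow: 0.44 × 0.024 = 0.01056
  NorthLine: 0.37 × 0.015 = 0.00555
  Orbit: 0.19 × 0.405 = 0.07695
Normalizing constant = 0.09306.
P(Orbit | evidence) = 0.07695 / 0.09306 ≈ 0.827.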